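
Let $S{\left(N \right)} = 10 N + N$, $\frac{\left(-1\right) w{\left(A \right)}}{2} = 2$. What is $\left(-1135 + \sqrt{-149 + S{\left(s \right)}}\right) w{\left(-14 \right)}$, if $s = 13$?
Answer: $4540 - 4 i \sqrt{6} \approx 4540.0 - 9.798 i$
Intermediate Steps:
$w{\left(A \right)} = -4$ ($w{\left(A \right)} = \left(-2\right) 2 = -4$)
$S{\left(N \right)} = 11 N$
$\left(-1135 + \sqrt{-149 + S{\left(s \right)}}\right) w{\left(-14 \right)} = \left(-1135 + \sqrt{-149 + 11 \cdot 13}\right) \left(-4\right) = \left(-1135 + \sqrt{-149 + 143}\right) \left(-4\right) = \left(-1135 + \sqrt{-6}\right) \left(-4\right) = \left(-1135 + i \sqrt{6}\right) \left(-4\right) = 4540 - 4 i \sqrt{6}$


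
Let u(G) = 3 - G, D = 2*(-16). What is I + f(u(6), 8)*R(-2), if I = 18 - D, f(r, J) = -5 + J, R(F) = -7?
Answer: 29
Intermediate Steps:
D = -32
I = 50 (I = 18 - 1*(-32) = 18 + 32 = 50)
I + f(u(6), 8)*R(-2) = 50 + (-5 + 8)*(-7) = 50 + 3*(-7) = 50 - 21 = 29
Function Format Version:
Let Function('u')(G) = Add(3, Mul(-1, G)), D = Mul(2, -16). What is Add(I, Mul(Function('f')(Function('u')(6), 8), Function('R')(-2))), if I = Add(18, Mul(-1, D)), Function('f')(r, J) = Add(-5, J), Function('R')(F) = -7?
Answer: 29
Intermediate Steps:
D = -32
I = 50 (I = Add(18, Mul(-1, -32)) = Add(18, 32) = 50)
Add(I, Mul(Function('f')(Function('u')(6), 8), Function('R')(-2))) = Add(50, Mul(Add(-5, 8), -7)) = Add(50, Mul(3, -7)) = Add(50, -21) = 29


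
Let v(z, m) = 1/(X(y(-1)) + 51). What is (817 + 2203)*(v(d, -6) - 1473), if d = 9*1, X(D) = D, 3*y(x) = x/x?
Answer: -342526890/77 ≈ -4.4484e+6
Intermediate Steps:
y(x) = ⅓ (y(x) = (x/x)/3 = (⅓)*1 = ⅓)
d = 9
v(z, m) = 3/154 (v(z, m) = 1/(⅓ + 51) = 1/(154/3) = 3/154)
(817 + 2203)*(v(d, -6) - 1473) = (817 + 2203)*(3/154 - 1473) = 3020*(-226839/154) = -342526890/77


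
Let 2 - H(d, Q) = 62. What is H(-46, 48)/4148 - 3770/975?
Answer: -60371/15555 ≈ -3.8811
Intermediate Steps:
H(d, Q) = -60 (H(d, Q) = 2 - 1*62 = 2 - 62 = -60)
H(-46, 48)/4148 - 3770/975 = -60/4148 - 3770/975 = -60*1/4148 - 3770*1/975 = -15/1037 - 58/15 = -60371/15555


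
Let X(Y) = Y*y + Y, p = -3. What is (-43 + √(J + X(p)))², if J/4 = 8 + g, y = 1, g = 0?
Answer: (43 - √26)² ≈ 1436.5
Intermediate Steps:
X(Y) = 2*Y (X(Y) = Y*1 + Y = Y + Y = 2*Y)
J = 32 (J = 4*(8 + 0) = 4*8 = 32)
(-43 + √(J + X(p)))² = (-43 + √(32 + 2*(-3)))² = (-43 + √(32 - 6))² = (-43 + √26)²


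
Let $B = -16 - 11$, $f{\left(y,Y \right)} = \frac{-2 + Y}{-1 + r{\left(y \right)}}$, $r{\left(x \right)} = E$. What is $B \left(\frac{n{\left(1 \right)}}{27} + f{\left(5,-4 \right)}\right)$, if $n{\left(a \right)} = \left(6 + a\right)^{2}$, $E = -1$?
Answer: $-130$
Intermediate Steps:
$r{\left(x \right)} = -1$
$f{\left(y,Y \right)} = 1 - \frac{Y}{2}$ ($f{\left(y,Y \right)} = \frac{-2 + Y}{-1 - 1} = \frac{-2 + Y}{-2} = \left(-2 + Y\right) \left(- \frac{1}{2}\right) = 1 - \frac{Y}{2}$)
$B = -27$
$B \left(\frac{n{\left(1 \right)}}{27} + f{\left(5,-4 \right)}\right) = - 27 \left(\frac{\left(6 + 1\right)^{2}}{27} + \left(1 - -2\right)\right) = - 27 \left(7^{2} \cdot \frac{1}{27} + \left(1 + 2\right)\right) = - 27 \left(49 \cdot \frac{1}{27} + 3\right) = - 27 \left(\frac{49}{27} + 3\right) = \left(-27\right) \frac{130}{27} = -130$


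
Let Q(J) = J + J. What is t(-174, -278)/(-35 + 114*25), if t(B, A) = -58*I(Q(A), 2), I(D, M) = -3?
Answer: 174/2815 ≈ 0.061812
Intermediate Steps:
Q(J) = 2*J
t(B, A) = 174 (t(B, A) = -58*(-3) = 174)
t(-174, -278)/(-35 + 114*25) = 174/(-35 + 114*25) = 174/(-35 + 2850) = 174/2815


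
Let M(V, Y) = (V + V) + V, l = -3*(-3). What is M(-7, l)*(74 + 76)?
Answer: -3150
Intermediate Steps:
l = 9
M(V, Y) = 3*V (M(V, Y) = 2*V + V = 3*V)
M(-7, l)*(74 + 76) = (3*(-7))*(74 + 76) = -21*150 = -3150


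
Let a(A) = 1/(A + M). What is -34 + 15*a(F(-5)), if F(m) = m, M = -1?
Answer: -73/2 ≈ -36.500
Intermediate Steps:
a(A) = 1/(-1 + A) (a(A) = 1/(A - 1) = 1/(-1 + A))
-34 + 15*a(F(-5)) = -34 + 15/(-1 - 5) = -34 + 15/(-6) = -34 + 15*(-⅙) = -34 - 5/2 = -73/2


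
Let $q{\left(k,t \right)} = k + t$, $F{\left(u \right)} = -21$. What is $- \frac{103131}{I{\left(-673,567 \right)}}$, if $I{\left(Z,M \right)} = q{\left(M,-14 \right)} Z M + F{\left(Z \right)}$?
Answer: $\frac{4911}{10048564} \approx 0.00048873$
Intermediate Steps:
$I{\left(Z,M \right)} = -21 + M Z \left(-14 + M\right)$ ($I{\left(Z,M \right)} = \left(M - 14\right) Z M - 21 = \left(-14 + M\right) Z M - 21 = Z \left(-14 + M\right) M - 21 = M Z \left(-14 + M\right) - 21 = -21 + M Z \left(-14 + M\right)$)
$- \frac{103131}{I{\left(-673,567 \right)}} = - \frac{103131}{-21 + 567 \left(-673\right) \left(-14 + 567\right)} = - \frac{103131}{-21 + 567 \left(-673\right) 553} = - \frac{103131}{-21 - 211019823} = - \frac{103131}{-211019844} = \left(-103131\right) \left(- \frac{1}{211019844}\right) = \frac{4911}{10048564}$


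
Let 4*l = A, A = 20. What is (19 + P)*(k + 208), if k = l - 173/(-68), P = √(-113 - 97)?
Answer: 278483/68 + 14657*I*√210/68 ≈ 4095.3 + 3123.5*I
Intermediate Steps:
P = I*√210 (P = √(-210) = I*√210 ≈ 14.491*I)
l = 5 (l = (¼)*20 = 5)
k = 513/68 (k = 5 - 173/(-68) = 5 - 173*(-1/68) = 5 + 173/68 = 513/68 ≈ 7.5441)
(19 + P)*(k + 208) = (19 + I*√210)*(513/68 + 208) = (19 + I*√210)*(14657/68) = 278483/68 + 14657*I*√210/68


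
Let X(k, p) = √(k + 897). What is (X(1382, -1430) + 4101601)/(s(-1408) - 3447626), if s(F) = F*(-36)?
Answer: -4101601/3396938 - √2279/3396938 ≈ -1.2075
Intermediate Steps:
s(F) = -36*F
X(k, p) = √(897 + k)
(X(1382, -1430) + 4101601)/(s(-1408) - 3447626) = (√(897 + 1382) + 4101601)/(-36*(-1408) - 3447626) = (√2279 + 4101601)/(50688 - 3447626) = (4101601 + √2279)/(-3396938) = (4101601 + √2279)*(-1/3396938) = -4101601/3396938 - √2279/3396938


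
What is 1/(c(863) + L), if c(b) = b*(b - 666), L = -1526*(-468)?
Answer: 1/884179 ≈ 1.1310e-6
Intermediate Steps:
L = 714168
c(b) = b*(-666 + b)
1/(c(863) + L) = 1/(863*(-666 + 863) + 714168) = 1/(863*197 + 714168) = 1/(170011 + 714168) = 1/884179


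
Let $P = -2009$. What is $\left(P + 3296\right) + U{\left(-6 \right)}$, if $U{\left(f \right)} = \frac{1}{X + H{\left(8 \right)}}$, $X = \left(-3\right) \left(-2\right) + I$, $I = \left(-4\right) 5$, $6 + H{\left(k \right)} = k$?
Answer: $\frac{15443}{12} \approx 1286.9$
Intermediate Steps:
$H{\left(k \right)} = -6 + k$
$I = -20$
$X = -14$ ($X = \left(-3\right) \left(-2\right) - 20 = 6 - 20 = -14$)
$U{\left(f \right)} = - \frac{1}{12}$ ($U{\left(f \right)} = \frac{1}{-14 + \left(-6 + 8\right)} = \frac{1}{-14 + 2} = \frac{1}{-12} = - \frac{1}{12}$)
$\left(P + 3296\right) + U{\left(-6 \right)} = \left(-2009 + 3296\right) - \frac{1}{12} = 1287 - \frac{1}{12} = \frac{15443}{12}$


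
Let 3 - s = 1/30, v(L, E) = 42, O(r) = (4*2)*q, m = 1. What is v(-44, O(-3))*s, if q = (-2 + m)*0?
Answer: 623/5 ≈ 124.60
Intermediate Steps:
q = 0 (q = (-2 + 1)*0 = -1*0 = 0)
O(r) = 0 (O(r) = (4*2)*0 = 8*0 = 0)
s = 89/30 (s = 3 - 1/30 = 89/30 ≈ 2.9667)
v(-44, O(-3))*s = 42*(89/30) = 623/5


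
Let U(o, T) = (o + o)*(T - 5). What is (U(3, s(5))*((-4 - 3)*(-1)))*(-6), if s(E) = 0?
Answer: 1260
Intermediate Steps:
U(o, T) = 2*o*(-5 + T) (U(o, T) = (2*o)*(-5 + T) = 2*o*(-5 + T))
(U(3, s(5))*((-4 - 3)*(-1)))*(-6) = ((2*3*(-5 + 0))*((-4 - 3)*(-1)))*(-6) = ((2*3*(-5))*(-7*(-1)))*(-6) = -30*7*(-6) = -210*(-6) = 1260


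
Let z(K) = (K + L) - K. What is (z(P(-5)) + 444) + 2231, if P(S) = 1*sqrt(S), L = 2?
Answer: 2677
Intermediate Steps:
P(S) = sqrt(S)
z(K) = 2 (z(K) = (K + 2) - K = (2 + K) - K = 2)
(z(P(-5)) + 444) + 2231 = (2 + 444) + 2231 = 446 + 2231 = 2677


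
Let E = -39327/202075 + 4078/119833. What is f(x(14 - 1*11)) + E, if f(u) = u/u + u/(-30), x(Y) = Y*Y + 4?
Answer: 59000198569/145291520850 ≈ 0.40608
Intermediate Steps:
x(Y) = 4 + Y**2 (x(Y) = Y**2 + 4 = 4 + Y**2)
f(u) = 1 - u/30 (f(u) = 1 + u*(-1/30) = 1 - u/30)
E = -3888610541/24215253475 (E = -39327*1/202075 + 4078*(1/119833) = -39327/202075 + 4078/119833 = -3888610541/24215253475 ≈ -0.16059)
f(x(14 - 1*11)) + E = (1 - (4 + (14 - 1*11)**2)/30) - 3888610541/24215253475 = (1 - (4 + (14 - 11)**2)/30) - 3888610541/24215253475 = (1 - (4 + 3**2)/30) - 3888610541/24215253475 = (1 - (4 + 9)/30) - 3888610541/24215253475 = (1 - 1/30*13) - 3888610541/24215253475 = (1 - 13/30) - 3888610541/24215253475 = 17/30 - 3888610541/24215253475 = 59000198569/145291520850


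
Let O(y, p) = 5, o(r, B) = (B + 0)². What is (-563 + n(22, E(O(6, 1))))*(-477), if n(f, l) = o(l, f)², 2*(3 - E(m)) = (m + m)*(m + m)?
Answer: -111471561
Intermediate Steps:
o(r, B) = B²
E(m) = 3 - 2*m² (E(m) = 3 - (m + m)*(m + m)/2 = 3 - 2*m*2*m/2 = 3 - 2*m²)
n(f, l) = f⁴ (n(f, l) = (f²)² = f⁴)
(-563 + n(22, E(O(6, 1))))*(-477) = (-563 + 22⁴)*(-477) = (-563 + 234256)*(-477) = 233693*(-477) = -111471561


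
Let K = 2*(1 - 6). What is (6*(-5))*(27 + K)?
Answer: -510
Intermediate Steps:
K = -10 (K = 2*(-5) = -10)
(6*(-5))*(27 + K) = (6*(-5))*(27 - 10) = -30*17 = -510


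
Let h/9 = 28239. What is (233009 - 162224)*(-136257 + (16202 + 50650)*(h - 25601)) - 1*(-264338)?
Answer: 1081516111623593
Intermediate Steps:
h = 254151 (h = 9*28239 = 254151)
(233009 - 162224)*(-136257 + (16202 + 50650)*(h - 25601)) - 1*(-264338) = (233009 - 162224)*(-136257 + (16202 + 50650)*(254151 - 25601)) - 1*(-264338) = 70785*(-136257 + 66852*228550) + 264338 = 70785*(-136257 + 15279024600) + 264338 = 70785*15278888343 + 264338 = 1081516111359255 + 264338 = 1081516111623593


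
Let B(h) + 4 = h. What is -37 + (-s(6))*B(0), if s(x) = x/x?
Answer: -33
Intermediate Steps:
s(x) = 1
B(h) = -4 + h
-37 + (-s(6))*B(0) = -37 + (-1*1)*(-4 + 0) = -37 - 1*(-4) = -37 + 4 = -33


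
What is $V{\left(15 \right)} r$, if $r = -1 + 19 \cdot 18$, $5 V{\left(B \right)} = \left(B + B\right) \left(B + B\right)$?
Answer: $61380$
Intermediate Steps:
$V{\left(B \right)} = \frac{4 B^{2}}{5}$ ($V{\left(B \right)} = \frac{\left(B + B\right) \left(B + B\right)}{5} = \frac{2 B 2 B}{5} = \frac{4 B^{2}}{5}$)
$r = 341$ ($r = -1 + 342 = 341$)
$V{\left(15 \right)} r = \frac{4 \cdot 15^{2}}{5} \cdot 341 = \frac{4}{5} \cdot 225 \cdot 341 = 180 \cdot 341 = 61380$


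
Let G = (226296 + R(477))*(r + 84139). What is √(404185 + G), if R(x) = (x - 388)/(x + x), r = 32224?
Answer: √2662887824520034/318 ≈ 1.6227e+5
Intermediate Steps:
R(x) = (-388 + x)/(2*x) (R(x) = (-388 + x)/((2*x)) = (-388 + x)*(1/(2*x)) = (-388 + x)/(2*x))
G = 25121197657699/954 (G = (226296 + (½)*(-388 + 477)/477)*(32224 + 84139) = (226296 + (½)*(1/477)*89)*116363 = (226296 + 89/954)*116363 = (215886473/954)*116363 = 25121197657699/954 ≈ 2.6332e+10)
√(404185 + G) = √(404185 + 25121197657699/954) = √(25121583250189/954) = √2662887824520034/318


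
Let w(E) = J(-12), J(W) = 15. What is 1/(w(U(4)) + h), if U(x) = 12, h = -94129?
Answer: -1/94114 ≈ -1.0625e-5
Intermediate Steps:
w(E) = 15
1/(w(U(4)) + h) = 1/(15 - 94129) = 1/(-94114) = -1/94114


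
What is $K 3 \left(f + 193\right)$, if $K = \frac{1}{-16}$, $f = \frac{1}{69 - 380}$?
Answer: $- \frac{90033}{2488} \approx -36.187$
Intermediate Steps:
$f = - \frac{1}{311}$ ($f = \frac{1}{-311} = - \frac{1}{311} \approx -0.0032154$)
$K = - \frac{1}{16} \approx -0.0625$
$K 3 \left(f + 193\right) = \left(- \frac{1}{16}\right) 3 \left(- \frac{1}{311} + 193\right) = \left(- \frac{3}{16}\right) \frac{60022}{311} = - \frac{90033}{2488}$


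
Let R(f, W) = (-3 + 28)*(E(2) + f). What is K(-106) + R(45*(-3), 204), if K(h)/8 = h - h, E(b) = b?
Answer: -3325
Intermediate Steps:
K(h) = 0 (K(h) = 8*(h - h) = 8*0 = 0)
R(f, W) = 50 + 25*f (R(f, W) = (-3 + 28)*(2 + f) = 25*(2 + f) = 50 + 25*f)
K(-106) + R(45*(-3), 204) = 0 + (50 + 25*(45*(-3))) = 0 + (50 + 25*(-135)) = 0 + (50 - 3375) = 0 - 3325 = -3325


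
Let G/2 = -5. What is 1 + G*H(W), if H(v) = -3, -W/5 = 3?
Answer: 31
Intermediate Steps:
W = -15 (W = -5*3 = -15)
G = -10 (G = 2*(-5) = -10)
1 + G*H(W) = 1 - 10*(-3) = 1 + 30 = 31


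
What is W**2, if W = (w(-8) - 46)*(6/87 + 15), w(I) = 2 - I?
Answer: 247495824/841 ≈ 2.9429e+5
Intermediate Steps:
W = -15732/29 (W = ((2 - 1*(-8)) - 46)*(6/87 + 15) = ((2 + 8) - 46)*(6*(1/87) + 15) = (10 - 46)*(2/29 + 15) = -36*437/29 = -15732/29 ≈ -542.48)
W**2 = (-15732/29)**2 = 247495824/841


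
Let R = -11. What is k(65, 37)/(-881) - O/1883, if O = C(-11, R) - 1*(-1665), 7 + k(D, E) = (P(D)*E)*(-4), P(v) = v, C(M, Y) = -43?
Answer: 16698659/1658923 ≈ 10.066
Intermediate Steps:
k(D, E) = -7 - 4*D*E (k(D, E) = -7 + (D*E)*(-4) = -7 - 4*D*E)
O = 1622 (O = -43 - 1*(-1665) = -43 + 1665 = 1622)
k(65, 37)/(-881) - O/1883 = (-7 - 4*65*37)/(-881) - 1*1622/1883 = (-7 - 9620)*(-1/881) - 1622*1/1883 = -9627*(-1/881) - 1622/1883 = 9627/881 - 1622/1883 = 16698659/1658923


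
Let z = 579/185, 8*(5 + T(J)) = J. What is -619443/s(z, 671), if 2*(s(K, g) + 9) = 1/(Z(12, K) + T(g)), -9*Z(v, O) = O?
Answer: 71991871941/1045243 ≈ 68876.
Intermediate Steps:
Z(v, O) = -O/9
T(J) = -5 + J/8
z = 579/185 (z = 579*(1/185) = 579/185 ≈ 3.1297)
s(K, g) = -9 + 1/(2*(-5 - K/9 + g/8)) (s(K, g) = -9 + 1/(2*(-K/9 + (-5 + g/8))) = -9 + 1/(2*(-5 - K/9 + g/8)))
-619443/s(z, 671) = -619443*(360 - 9*671 + 8*(579/185))/(9*(-364 - 8*579/185 + 9*671)) = -619443*(360 - 6039 + 4632/185)/(9*(-364 - 4632/185 + 6039)) = -619443/(9*(1045243/185)/(-1045983/185)) = -619443/(9*(-185/1045983)*(1045243/185)) = -619443/(-3135729/348661) = -619443*(-348661/3135729) = 71991871941/1045243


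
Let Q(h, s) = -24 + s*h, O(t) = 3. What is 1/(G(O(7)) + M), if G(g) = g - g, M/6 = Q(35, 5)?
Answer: 1/906 ≈ 0.0011038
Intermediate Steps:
Q(h, s) = -24 + h*s
M = 906 (M = 6*(-24 + 35*5) = 6*(-24 + 175) = 6*151 = 906)
G(g) = 0
1/(G(O(7)) + M) = 1/(0 + 906) = 1/906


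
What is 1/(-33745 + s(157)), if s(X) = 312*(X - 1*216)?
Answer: -1/52153 ≈ -1.9174e-5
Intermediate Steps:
s(X) = -67392 + 312*X (s(X) = 312*(X - 216) = 312*(-216 + X) = -67392 + 312*X)
1/(-33745 + s(157)) = 1/(-33745 + (-67392 + 312*157)) = 1/(-33745 + (-67392 + 48984)) = 1/(-33745 - 18408) = 1/(-52153) = -1/52153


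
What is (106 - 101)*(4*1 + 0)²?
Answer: 80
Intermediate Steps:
(106 - 101)*(4*1 + 0)² = 5*(4 + 0)² = 5*4² = 5*16 = 80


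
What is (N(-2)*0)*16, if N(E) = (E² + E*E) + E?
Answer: 0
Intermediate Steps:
N(E) = E + 2*E² (N(E) = (E² + E²) + E = 2*E² + E = E + 2*E²)
(N(-2)*0)*16 = (-2*(1 + 2*(-2))*0)*16 = (-2*(1 - 4)*0)*16 = (-2*(-3)*0)*16 = (6*0)*16 = 0*16 = 0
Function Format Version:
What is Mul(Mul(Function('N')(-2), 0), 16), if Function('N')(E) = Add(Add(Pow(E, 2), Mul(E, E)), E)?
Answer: 0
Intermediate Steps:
Function('N')(E) = Add(E, Mul(2, Pow(E, 2))) (Function('N')(E) = Add(Add(Pow(E, 2), Pow(E, 2)), E) = Add(Mul(2, Pow(E, 2)), E) = Add(E, Mul(2, Pow(E, 2))))
Mul(Mul(Function('N')(-2), 0), 16) = Mul(Mul(Mul(-2, Add(1, Mul(2, -2))), 0), 16) = Mul(Mul(Mul(-2, Add(1, -4)), 0), 16) = Mul(Mul(Mul(-2, -3), 0), 16) = Mul(Mul(6, 0), 16) = Mul(0, 16) = 0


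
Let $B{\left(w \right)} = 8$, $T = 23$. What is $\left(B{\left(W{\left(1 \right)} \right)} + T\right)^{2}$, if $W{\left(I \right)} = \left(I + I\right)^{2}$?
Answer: $961$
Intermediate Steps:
$W{\left(I \right)} = 4 I^{2}$ ($W{\left(I \right)} = \left(2 I\right)^{2} = 4 I^{2}$)
$\left(B{\left(W{\left(1 \right)} \right)} + T\right)^{2} = \left(8 + 23\right)^{2} = 31^{2} = 961$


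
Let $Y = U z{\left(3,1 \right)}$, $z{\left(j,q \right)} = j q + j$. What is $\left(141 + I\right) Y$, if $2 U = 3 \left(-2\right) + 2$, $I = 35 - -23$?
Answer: $-2388$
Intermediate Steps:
$I = 58$ ($I = 35 + 23 = 58$)
$z{\left(j,q \right)} = j + j q$
$U = -2$ ($U = \frac{3 \left(-2\right) + 2}{2} = \frac{-6 + 2}{2} = \frac{1}{2} \left(-4\right) = -2$)
$Y = -12$ ($Y = - 2 \cdot 3 \left(1 + 1\right) = - 2 \cdot 3 \cdot 2 = \left(-2\right) 6 = -12$)
$\left(141 + I\right) Y = \left(141 + 58\right) \left(-12\right) = 199 \left(-12\right) = -2388$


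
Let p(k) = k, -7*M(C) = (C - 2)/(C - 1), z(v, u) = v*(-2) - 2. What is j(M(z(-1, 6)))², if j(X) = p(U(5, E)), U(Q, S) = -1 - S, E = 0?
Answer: 1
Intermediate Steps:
z(v, u) = -2 - 2*v (z(v, u) = -2*v - 2 = -2 - 2*v)
M(C) = -(-2 + C)/(7*(-1 + C)) (M(C) = -(C - 2)/(7*(C - 1)) = -(-2 + C)/(7*(-1 + C)))
j(X) = -1 (j(X) = -1 - 1*0 = -1 + 0 = -1)
j(M(z(-1, 6)))² = (-1)² = 1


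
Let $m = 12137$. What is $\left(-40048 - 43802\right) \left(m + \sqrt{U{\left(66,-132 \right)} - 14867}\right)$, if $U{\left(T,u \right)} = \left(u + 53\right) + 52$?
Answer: $-1017687450 - 83850 i \sqrt{14894} \approx -1.0177 \cdot 10^{9} - 1.0233 \cdot 10^{7} i$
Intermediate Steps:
$U{\left(T,u \right)} = 105 + u$ ($U{\left(T,u \right)} = \left(53 + u\right) + 52 = 105 + u$)
$\left(-40048 - 43802\right) \left(m + \sqrt{U{\left(66,-132 \right)} - 14867}\right) = \left(-40048 - 43802\right) \left(12137 + \sqrt{\left(105 - 132\right) - 14867}\right) = - 83850 \left(12137 + \sqrt{-27 - 14867}\right) = - 83850 \left(12137 + \sqrt{-14894}\right) = - 83850 \left(12137 + i \sqrt{14894}\right) = -1017687450 - 83850 i \sqrt{14894}$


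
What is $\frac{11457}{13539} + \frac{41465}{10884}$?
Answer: $\frac{228697541}{49119492} \approx 4.6559$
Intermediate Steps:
$\frac{11457}{13539} + \frac{41465}{10884} = 11457 \cdot \frac{1}{13539} + 41465 \cdot \frac{1}{10884} = \frac{3819}{4513} + \frac{41465}{10884} = \frac{228697541}{49119492}$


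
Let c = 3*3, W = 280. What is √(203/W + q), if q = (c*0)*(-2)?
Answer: √290/20 ≈ 0.85147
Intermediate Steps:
c = 9
q = 0 (q = (9*0)*(-2) = 0*(-2) = 0)
√(203/W + q) = √(203/280 + 0) = √(203*(1/280) + 0) = √(29/40 + 0) = √(29/40) = √290/20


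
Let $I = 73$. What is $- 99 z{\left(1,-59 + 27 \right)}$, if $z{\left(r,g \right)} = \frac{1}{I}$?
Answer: $- \frac{99}{73} \approx -1.3562$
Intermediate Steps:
$z{\left(r,g \right)} = \frac{1}{73}$
$- 99 z{\left(1,-59 + 27 \right)} = \left(-99\right) \frac{1}{73} = - \frac{99}{73}$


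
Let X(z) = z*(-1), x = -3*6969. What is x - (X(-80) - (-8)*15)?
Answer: -21107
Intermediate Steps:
x = -20907
X(z) = -z
x - (X(-80) - (-8)*15) = -20907 - (-1*(-80) - (-8)*15) = -20907 - (80 - 1*(-120)) = -20907 - (80 + 120) = -20907 - 1*200 = -20907 - 200 = -21107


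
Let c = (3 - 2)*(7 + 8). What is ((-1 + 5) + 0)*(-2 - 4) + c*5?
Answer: 51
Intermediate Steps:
c = 15 (c = 1*15 = 15)
((-1 + 5) + 0)*(-2 - 4) + c*5 = ((-1 + 5) + 0)*(-2 - 4) + 15*5 = (4 + 0)*(-6) + 75 = 4*(-6) + 75 = -24 + 75 = 51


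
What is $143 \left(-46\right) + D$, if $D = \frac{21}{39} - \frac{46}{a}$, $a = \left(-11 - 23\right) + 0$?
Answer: $- \frac{1453320}{221} \approx -6576.1$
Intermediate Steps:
$a = -34$ ($a = -34 + 0 = -34$)
$D = \frac{418}{221}$ ($D = \frac{21}{39} - \frac{46}{-34} = 21 \cdot \frac{1}{39} - - \frac{23}{17} = \frac{7}{13} + \frac{23}{17} = \frac{418}{221} \approx 1.8914$)
$143 \left(-46\right) + D = 143 \left(-46\right) + \frac{418}{221} = -6578 + \frac{418}{221} = - \frac{1453320}{221}$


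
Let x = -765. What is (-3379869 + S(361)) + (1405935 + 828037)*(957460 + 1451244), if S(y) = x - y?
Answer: 5380973911293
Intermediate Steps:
S(y) = -765 - y
(-3379869 + S(361)) + (1405935 + 828037)*(957460 + 1451244) = (-3379869 + (-765 - 1*361)) + (1405935 + 828037)*(957460 + 1451244) = (-3379869 + (-765 - 361)) + 2233972*2408704 = (-3379869 - 1126) + 5380977292288 = -3380995 + 5380977292288 = 5380973911293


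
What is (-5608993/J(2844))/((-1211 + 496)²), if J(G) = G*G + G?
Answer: -431461/318185653500 ≈ -1.3560e-6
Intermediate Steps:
J(G) = G + G² (J(G) = G² + G = G + G²)
(-5608993/J(2844))/((-1211 + 496)²) = (-5608993*1/(2844*(1 + 2844)))/((-1211 + 496)²) = (-5608993/(2844*2845))/((-715)²) = -5608993/8091180/511225 = -5608993*1/8091180*(1/511225) = -5608993/8091180*1/511225 = -431461/318185653500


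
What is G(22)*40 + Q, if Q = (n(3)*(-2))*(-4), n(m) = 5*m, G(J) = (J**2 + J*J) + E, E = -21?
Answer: 38000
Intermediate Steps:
G(J) = -21 + 2*J**2 (G(J) = (J**2 + J*J) - 21 = (J**2 + J**2) - 21 = 2*J**2 - 21 = -21 + 2*J**2)
Q = 120 (Q = ((5*3)*(-2))*(-4) = (15*(-2))*(-4) = -30*(-4) = 120)
G(22)*40 + Q = (-21 + 2*22**2)*40 + 120 = (-21 + 2*484)*40 + 120 = (-21 + 968)*40 + 120 = 947*40 + 120 = 37880 + 120 = 38000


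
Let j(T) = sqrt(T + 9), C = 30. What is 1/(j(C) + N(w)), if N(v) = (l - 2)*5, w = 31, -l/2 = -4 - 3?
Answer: 20/1187 - sqrt(39)/3561 ≈ 0.015095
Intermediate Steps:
l = 14 (l = -2*(-4 - 3) = -2*(-7) = 14)
j(T) = sqrt(9 + T)
N(v) = 60 (N(v) = (14 - 2)*5 = 12*5 = 60)
1/(j(C) + N(w)) = 1/(sqrt(9 + 30) + 60) = 1/(sqrt(39) + 60) = 1/(60 + sqrt(39))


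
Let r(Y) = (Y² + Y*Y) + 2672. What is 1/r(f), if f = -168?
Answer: 1/59120 ≈ 1.6915e-5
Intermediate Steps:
r(Y) = 2672 + 2*Y² (r(Y) = (Y² + Y²) + 2672 = 2*Y² + 2672 = 2672 + 2*Y²)
1/r(f) = 1/(2672 + 2*(-168)²) = 1/(2672 + 2*28224) = 1/(2672 + 56448) = 1/59120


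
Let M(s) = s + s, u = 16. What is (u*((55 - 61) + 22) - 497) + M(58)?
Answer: -125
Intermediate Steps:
M(s) = 2*s
(u*((55 - 61) + 22) - 497) + M(58) = (16*((55 - 61) + 22) - 497) + 2*58 = (16*(-6 + 22) - 497) + 116 = (16*16 - 497) + 116 = (256 - 497) + 116 = -241 + 116 = -125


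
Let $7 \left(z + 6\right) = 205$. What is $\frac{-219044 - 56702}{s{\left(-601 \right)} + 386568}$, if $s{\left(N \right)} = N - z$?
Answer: $- \frac{965111}{1350803} \approx -0.71447$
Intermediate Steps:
$z = \frac{163}{7}$ ($z = -6 + \frac{1}{7} \cdot 205 = -6 + \frac{205}{7} = \frac{163}{7} \approx 23.286$)
$s{\left(N \right)} = - \frac{163}{7} + N$ ($s{\left(N \right)} = N - \frac{163}{7} = - \frac{163}{7} + N$)
$\frac{-219044 - 56702}{s{\left(-601 \right)} + 386568} = \frac{-219044 - 56702}{\left(- \frac{163}{7} - 601\right) + 386568} = - \frac{275746}{- \frac{4370}{7} + 386568} = - \frac{275746}{\frac{2701606}{7}} = \left(-275746\right) \frac{7}{2701606} = - \frac{965111}{1350803}$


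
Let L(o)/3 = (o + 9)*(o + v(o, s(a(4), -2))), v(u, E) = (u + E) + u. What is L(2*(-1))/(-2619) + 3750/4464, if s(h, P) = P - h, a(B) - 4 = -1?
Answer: 200971/216504 ≈ 0.92826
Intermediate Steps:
a(B) = 3 (a(B) = 4 - 1 = 3)
v(u, E) = E + 2*u (v(u, E) = (E + u) + u = E + 2*u)
L(o) = 3*(-5 + 3*o)*(9 + o) (L(o) = 3*((o + 9)*(o + ((-2 - 1*3) + 2*o))) = 3*((9 + o)*(o + ((-2 - 3) + 2*o))) = 3*((9 + o)*(o + (-5 + 2*o))) = 3*((9 + o)*(-5 + 3*o)) = 3*((-5 + 3*o)*(9 + o)) = 3*(-5 + 3*o)*(9 + o))
L(2*(-1))/(-2619) + 3750/4464 = (-135 + 9*(2*(-1))² + 66*(2*(-1)))/(-2619) + 3750/4464 = (-135 + 9*(-2)² + 66*(-2))*(-1/2619) + 3750*(1/4464) = (-135 + 9*4 - 132)*(-1/2619) + 625/744 = (-135 + 36 - 132)*(-1/2619) + 625/744 = -231*(-1/2619) + 625/744 = 77/873 + 625/744 = 200971/216504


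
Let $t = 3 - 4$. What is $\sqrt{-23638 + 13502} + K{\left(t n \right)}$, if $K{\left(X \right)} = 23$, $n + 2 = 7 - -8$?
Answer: $23 + 2 i \sqrt{2534} \approx 23.0 + 100.68 i$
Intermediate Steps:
$n = 13$ ($n = -2 + \left(7 - -8\right) = -2 + \left(7 + 8\right) = -2 + 15 = 13$)
$t = -1$ ($t = 3 - 4 = -1$)
$\sqrt{-23638 + 13502} + K{\left(t n \right)} = \sqrt{-23638 + 13502} + 23 = \sqrt{-10136} + 23 = 2 i \sqrt{2534} + 23 = 23 + 2 i \sqrt{2534}$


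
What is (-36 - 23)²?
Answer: 3481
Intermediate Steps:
(-36 - 23)² = (-59)² = 3481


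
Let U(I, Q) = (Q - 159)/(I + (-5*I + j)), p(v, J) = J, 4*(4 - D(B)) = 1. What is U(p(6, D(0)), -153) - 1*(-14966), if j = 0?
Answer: 74934/5 ≈ 14987.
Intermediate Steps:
D(B) = 15/4 (D(B) = 4 - ¼*1 = 4 - ¼ = 15/4)
U(I, Q) = -(-159 + Q)/(4*I) (U(I, Q) = (Q - 159)/(I + (-5*I + 0)) = (-159 + Q)/(I - 5*I) = (-159 + Q)/((-4*I)) = (-159 + Q)*(-1/(4*I)) = -(-159 + Q)/(4*I))
U(p(6, D(0)), -153) - 1*(-14966) = (159 - 1*(-153))/(4*(15/4)) - 1*(-14966) = (¼)*(4/15)*(159 + 153) + 14966 = (¼)*(4/15)*312 + 14966 = 104/5 + 14966 = 74934/5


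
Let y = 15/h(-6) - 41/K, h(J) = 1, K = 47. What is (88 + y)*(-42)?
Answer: -201600/47 ≈ -4289.4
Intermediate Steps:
y = 664/47 (y = 15/1 - 41/47 = 15*1 - 41*1/47 = 15 - 41/47 = 664/47 ≈ 14.128)
(88 + y)*(-42) = (88 + 664/47)*(-42) = (4800/47)*(-42) = -201600/47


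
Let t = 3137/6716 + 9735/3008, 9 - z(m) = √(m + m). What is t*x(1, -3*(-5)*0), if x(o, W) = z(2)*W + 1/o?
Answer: 18704089/5050432 ≈ 3.7035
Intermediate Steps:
z(m) = 9 - √2*√m (z(m) = 9 - √(m + m) = 9 - √(2*m) = 9 - √2*√m)
x(o, W) = 1/o + 7*W (x(o, W) = (9 - √2*√2)*W + 1/o = (9 - 2)*W + 1/o = 7*W + 1/o = 1/o + 7*W)
t = 18704089/5050432 (t = 3137*(1/6716) + 9735*(1/3008) = 3137/6716 + 9735/3008 = 18704089/5050432 ≈ 3.7035)
t*x(1, -3*(-5)*0) = 18704089*(1/1 + 7*(-3*(-5)*0))/5050432 = 18704089*(1 + 7*(15*0))/5050432 = 18704089*(1 + 7*0)/5050432 = 18704089*(1 + 0)/5050432 = (18704089/5050432)*1 = 18704089/5050432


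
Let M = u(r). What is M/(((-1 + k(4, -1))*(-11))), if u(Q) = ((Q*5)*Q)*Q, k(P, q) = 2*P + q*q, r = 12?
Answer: -1080/11 ≈ -98.182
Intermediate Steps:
k(P, q) = q² + 2*P (k(P, q) = 2*P + q² = q² + 2*P)
u(Q) = 5*Q³ (u(Q) = ((5*Q)*Q)*Q = (5*Q²)*Q = 5*Q³)
M = 8640 (M = 5*12³ = 5*1728 = 8640)
M/(((-1 + k(4, -1))*(-11))) = 8640/(((-1 + ((-1)² + 2*4))*(-11))) = 8640/(((-1 + (1 + 8))*(-11))) = 8640/(((-1 + 9)*(-11))) = 8640/((8*(-11))) = 8640/(-88) = 8640*(-1/88) = -1080/11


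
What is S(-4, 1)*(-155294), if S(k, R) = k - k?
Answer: 0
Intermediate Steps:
S(k, R) = 0
S(-4, 1)*(-155294) = 0*(-155294) = 0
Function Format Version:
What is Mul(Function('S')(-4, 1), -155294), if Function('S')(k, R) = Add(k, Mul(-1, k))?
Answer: 0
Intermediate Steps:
Function('S')(k, R) = 0
Mul(Function('S')(-4, 1), -155294) = Mul(0, -155294) = 0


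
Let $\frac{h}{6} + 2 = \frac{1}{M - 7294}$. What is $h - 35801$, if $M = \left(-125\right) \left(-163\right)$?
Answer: $- \frac{468469847}{13081} \approx -35813.0$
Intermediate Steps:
$M = 20375$
$h = - \frac{156966}{13081}$ ($h = -12 + \frac{6}{20375 - 7294} = -12 + \frac{6}{13081} = - \frac{156966}{13081} \approx -12.0$)
$h - 35801 = - \frac{156966}{13081} - 35801 = - \frac{468469847}{13081}$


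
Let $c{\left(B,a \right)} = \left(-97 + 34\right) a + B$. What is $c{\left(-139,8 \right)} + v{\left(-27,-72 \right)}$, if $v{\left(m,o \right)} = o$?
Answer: $-715$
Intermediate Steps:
$c{\left(B,a \right)} = B - 63 a$ ($c{\left(B,a \right)} = - 63 a + B = B - 63 a$)
$c{\left(-139,8 \right)} + v{\left(-27,-72 \right)} = \left(-139 - 504\right) - 72 = -643 - 72 = -715$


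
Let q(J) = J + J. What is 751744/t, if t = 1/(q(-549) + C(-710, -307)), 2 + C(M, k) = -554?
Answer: -1243384576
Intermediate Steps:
C(M, k) = -556 (C(M, k) = -2 - 554 = -556)
q(J) = 2*J
t = -1/1654 (t = 1/(2*(-549) - 556) = 1/(-1098 - 556) = 1/(-1654) = -1/1654 ≈ -0.00060460)
751744/t = 751744/(-1/1654) = 751744*(-1654) = -1243384576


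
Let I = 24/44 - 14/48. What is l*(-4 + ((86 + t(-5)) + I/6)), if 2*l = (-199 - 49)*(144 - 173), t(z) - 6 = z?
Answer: 118253561/396 ≈ 2.9862e+5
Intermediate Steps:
t(z) = 6 + z
I = 67/264 (I = 24*(1/44) - 14*1/48 = 6/11 - 7/24 = 67/264 ≈ 0.25379)
l = 3596 (l = ((-199 - 49)*(144 - 173))/2 = (-248*(-29))/2 = (½)*7192 = 3596)
l*(-4 + ((86 + t(-5)) + I/6)) = 3596*(-4 + ((86 + (6 - 5)) + (67/264)/6)) = 3596*(-4 + ((86 + 1) + (67/264)*(⅙))) = 3596*(-4 + (87 + 67/1584)) = 3596*(-4 + 137875/1584) = 3596*(131539/1584) = 118253561/396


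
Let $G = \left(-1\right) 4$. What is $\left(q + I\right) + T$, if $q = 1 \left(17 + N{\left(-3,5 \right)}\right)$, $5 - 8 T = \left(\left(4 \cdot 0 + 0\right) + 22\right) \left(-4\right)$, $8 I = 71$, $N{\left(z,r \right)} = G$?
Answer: $\frac{67}{2} \approx 33.5$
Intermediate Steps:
$G = -4$
$N{\left(z,r \right)} = -4$
$I = \frac{71}{8}$ ($I = \frac{1}{8} \cdot 71 = \frac{71}{8} \approx 8.875$)
$T = \frac{93}{8}$ ($T = \frac{5}{8} - \frac{\left(\left(4 \cdot 0 + 0\right) + 22\right) \left(-4\right)}{8} = \frac{5}{8} - \frac{\left(\left(0 + 0\right) + 22\right) \left(-4\right)}{8} = \frac{5}{8} - \frac{\left(0 + 22\right) \left(-4\right)}{8} = \frac{5}{8} - \frac{22 \left(-4\right)}{8} = \frac{5}{8} - -11 = \frac{5}{8} + 11 = \frac{93}{8} \approx 11.625$)
$q = 13$ ($q = 1 \left(17 - 4\right) = 1 \cdot 13 = 13$)
$\left(q + I\right) + T = \left(13 + \frac{71}{8}\right) + \frac{93}{8} = \frac{175}{8} + \frac{93}{8} = \frac{67}{2}$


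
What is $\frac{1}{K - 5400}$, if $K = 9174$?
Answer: $\frac{1}{3774} \approx 0.00026497$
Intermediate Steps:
$\frac{1}{K - 5400} = \frac{1}{9174 - 5400} = \frac{1}{3774}$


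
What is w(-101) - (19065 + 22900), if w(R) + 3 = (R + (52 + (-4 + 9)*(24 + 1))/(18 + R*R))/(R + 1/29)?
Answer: -627852169129/14960616 ≈ -41967.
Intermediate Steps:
w(R) = -3 + (R + 177/(18 + R**2))/(1/29 + R) (w(R) = -3 + (R + (52 + (-4 + 9)*(24 + 1))/(18 + R*R))/(R + 1/29) = -3 + (R + (52 + 5*25)/(18 + R**2))/(R + 1/29) = -3 + (R + (52 + 125)/(18 + R**2))/(1/29 + R) = -3 + (R + 177/(18 + R**2))/(1/29 + R))
w(-101) - (19065 + 22900) = (5079 - 1044*(-101) - 58*(-101)**3 - 3*(-101)**2)/(18 + (-101)**2 + 29*(-101)**3 + 522*(-101)) - (19065 + 22900) = (5079 + 105444 - 58*(-1030301) - 3*10201)/(18 + 10201 + 29*(-1030301) - 52722) - 1*41965 = (5079 + 105444 + 59757458 - 30603)/(18 + 10201 - 29878729 - 52722) - 41965 = 59837378/(-29921232) - 41965 = -1/29921232*59837378 - 41965 = -29918689/14960616 - 41965 = -627852169129/14960616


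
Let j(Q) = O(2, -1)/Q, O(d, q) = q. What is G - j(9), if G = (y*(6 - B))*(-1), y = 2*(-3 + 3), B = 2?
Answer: 1/9 ≈ 0.11111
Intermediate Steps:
y = 0 (y = 2*0 = 0)
G = 0 (G = (0*(6 - 1*2))*(-1) = (0*(6 - 2))*(-1) = (0*4)*(-1) = 0*(-1) = 0)
j(Q) = -1/Q
G - j(9) = 0 - (-1)/9 = 0 - 1*(-1/9) = 0 + 1/9 = 1/9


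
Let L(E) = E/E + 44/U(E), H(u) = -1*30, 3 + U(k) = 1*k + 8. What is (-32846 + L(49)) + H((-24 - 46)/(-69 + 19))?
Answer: -887603/27 ≈ -32874.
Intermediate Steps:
U(k) = 5 + k (U(k) = -3 + (1*k + 8) = -3 + (k + 8) = -3 + (8 + k) = 5 + k)
H(u) = -30
L(E) = 1 + 44/(5 + E) (L(E) = E/E + 44/(5 + E) = 1 + 44/(5 + E))
(-32846 + L(49)) + H((-24 - 46)/(-69 + 19)) = (-32846 + (49 + 49)/(5 + 49)) - 30 = (-32846 + 98/54) - 30 = (-32846 + (1/54)*98) - 30 = (-32846 + 49/27) - 30 = -886793/27 - 30 = -887603/27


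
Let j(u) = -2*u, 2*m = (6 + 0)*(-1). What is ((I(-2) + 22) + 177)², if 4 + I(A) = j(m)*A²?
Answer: 47961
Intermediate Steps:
m = -3 (m = ((6 + 0)*(-1))/2 = (6*(-1))/2 = (½)*(-6) = -3)
I(A) = -4 + 6*A² (I(A) = -4 + (-2*(-3))*A² = -4 + 6*A²)
((I(-2) + 22) + 177)² = (((-4 + 6*(-2)²) + 22) + 177)² = (((-4 + 6*4) + 22) + 177)² = (((-4 + 24) + 22) + 177)² = ((20 + 22) + 177)² = (42 + 177)² = 219² = 47961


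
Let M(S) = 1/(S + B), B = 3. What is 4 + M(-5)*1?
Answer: 7/2 ≈ 3.5000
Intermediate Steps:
M(S) = 1/(3 + S) (M(S) = 1/(S + 3) = 1/(3 + S))
4 + M(-5)*1 = 4 + 1/(3 - 5) = 4 + 1/(-2) = 4 - 1/2*1 = 4 - 1/2 = 7/2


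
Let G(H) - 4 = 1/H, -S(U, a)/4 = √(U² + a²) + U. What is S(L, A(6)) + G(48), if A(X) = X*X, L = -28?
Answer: 5569/48 - 16*√130 ≈ -66.407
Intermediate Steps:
A(X) = X²
S(U, a) = -4*U - 4*√(U² + a²) (S(U, a) = -4*(√(U² + a²) + U) = -4*(U + √(U² + a²)) = -4*U - 4*√(U² + a²))
G(H) = 4 + 1/H
S(L, A(6)) + G(48) = (-4*(-28) - 4*√((-28)² + (6²)²)) + (4 + 1/48) = (112 - 4*√(784 + 36²)) + (4 + 1/48) = (112 - 4*√(784 + 1296)) + 193/48 = (112 - 16*√130) + 193/48 = 5569/48 - 16*√130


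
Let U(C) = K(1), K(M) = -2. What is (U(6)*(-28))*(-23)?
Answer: -1288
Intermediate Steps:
U(C) = -2
(U(6)*(-28))*(-23) = -2*(-28)*(-23) = 56*(-23) = -1288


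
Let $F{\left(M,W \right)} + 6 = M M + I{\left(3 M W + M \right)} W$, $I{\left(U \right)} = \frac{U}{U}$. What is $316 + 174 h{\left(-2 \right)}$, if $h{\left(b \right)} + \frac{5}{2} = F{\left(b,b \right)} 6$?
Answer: $-4295$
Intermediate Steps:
$I{\left(U \right)} = 1$
$F{\left(M,W \right)} = -6 + W + M^{2}$ ($F{\left(M,W \right)} = -6 + \left(M M + 1 W\right) = -6 + \left(M^{2} + W\right) = -6 + \left(W + M^{2}\right) = -6 + W + M^{2}$)
$h{\left(b \right)} = - \frac{77}{2} + 6 b + 6 b^{2}$ ($h{\left(b \right)} = - \frac{5}{2} + \left(-6 + b + b^{2}\right) 6 = - \frac{5}{2} + \left(-36 + 6 b + 6 b^{2}\right) = - \frac{77}{2} + 6 b + 6 b^{2}$)
$316 + 174 h{\left(-2 \right)} = 316 + 174 \left(- \frac{77}{2} + 6 \left(-2\right) + 6 \left(-2\right)^{2}\right) = 316 + 174 \left(- \frac{77}{2} - 12 + 6 \cdot 4\right) = 316 + 174 \left(- \frac{77}{2} - 12 + 24\right) = 316 + 174 \left(- \frac{53}{2}\right) = 316 - 4611 = -4295$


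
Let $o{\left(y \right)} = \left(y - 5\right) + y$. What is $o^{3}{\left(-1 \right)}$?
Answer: $-343$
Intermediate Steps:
$o{\left(y \right)} = -5 + 2 y$ ($o{\left(y \right)} = \left(-5 + y\right) + y = -5 + 2 y$)
$o^{3}{\left(-1 \right)} = \left(-5 + 2 \left(-1\right)\right)^{3} = \left(-5 - 2\right)^{3} = \left(-7\right)^{3} = -343$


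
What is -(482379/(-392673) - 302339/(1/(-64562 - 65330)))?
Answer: -5140275093171915/130891 ≈ -3.9271e+10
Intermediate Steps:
-(482379/(-392673) - 302339/(1/(-64562 - 65330))) = -(482379*(-1/392673) - 302339/(1/(-129892))) = -(-160793/130891 - 302339/(-1/129892)) = -(-160793/130891 - 302339*(-129892)) = -(-160793/130891 + 39271417388) = -1*5140275093171915/130891 = -5140275093171915/130891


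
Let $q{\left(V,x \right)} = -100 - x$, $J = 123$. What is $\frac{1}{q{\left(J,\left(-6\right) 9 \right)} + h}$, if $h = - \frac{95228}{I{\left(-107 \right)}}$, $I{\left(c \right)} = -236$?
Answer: $\frac{59}{21093} \approx 0.0027971$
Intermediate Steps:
$h = \frac{23807}{59}$ ($h = - \frac{95228}{-236} = \left(-95228\right) \left(- \frac{1}{236}\right) = \frac{23807}{59} \approx 403.51$)
$\frac{1}{q{\left(J,\left(-6\right) 9 \right)} + h} = \frac{1}{\left(-100 - \left(-6\right) 9\right) + \frac{23807}{59}} = \frac{1}{\left(-100 - -54\right) + \frac{23807}{59}} = \frac{1}{\left(-100 + 54\right) + \frac{23807}{59}} = \frac{1}{-46 + \frac{23807}{59}} = \frac{1}{\frac{21093}{59}} = \frac{59}{21093}$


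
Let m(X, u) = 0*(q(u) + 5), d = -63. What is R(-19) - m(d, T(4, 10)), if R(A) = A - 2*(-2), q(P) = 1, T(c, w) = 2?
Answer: -15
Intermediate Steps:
R(A) = 4 + A (R(A) = A + 4 = 4 + A)
m(X, u) = 0 (m(X, u) = 0*(1 + 5) = 0*6 = 0)
R(-19) - m(d, T(4, 10)) = (4 - 19) - 1*0 = -15 + 0 = -15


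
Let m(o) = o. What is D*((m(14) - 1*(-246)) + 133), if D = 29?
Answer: 11397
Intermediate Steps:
D*((m(14) - 1*(-246)) + 133) = 29*((14 - 1*(-246)) + 133) = 29*((14 + 246) + 133) = 29*(260 + 133) = 29*393 = 11397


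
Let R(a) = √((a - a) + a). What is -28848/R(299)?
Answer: -28848*√299/299 ≈ -1668.3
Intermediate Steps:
R(a) = √a (R(a) = √(0 + a) = √a)
-28848/R(299) = -28848*√299/299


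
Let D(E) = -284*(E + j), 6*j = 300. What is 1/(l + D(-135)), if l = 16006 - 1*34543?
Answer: 1/5603 ≈ 0.00017848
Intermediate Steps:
j = 50 (j = (⅙)*300 = 50)
l = -18537 (l = 16006 - 34543 = -18537)
D(E) = -14200 - 284*E (D(E) = -284*(E + 50) = -284*(50 + E) = -14200 - 284*E)
1/(l + D(-135)) = 1/(-18537 + (-14200 - 284*(-135))) = 1/(-18537 + (-14200 + 38340)) = 1/(-18537 + 24140) = 1/5603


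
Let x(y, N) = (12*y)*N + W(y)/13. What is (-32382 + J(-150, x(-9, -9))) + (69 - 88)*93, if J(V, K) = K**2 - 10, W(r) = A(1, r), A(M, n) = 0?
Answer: 910625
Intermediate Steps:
W(r) = 0
x(y, N) = 12*N*y (x(y, N) = (12*y)*N + 0/13 = 12*N*y + 0*(1/13) = 12*N*y + 0 = 12*N*y)
J(V, K) = -10 + K**2
(-32382 + J(-150, x(-9, -9))) + (69 - 88)*93 = (-32382 + (-10 + (12*(-9)*(-9))**2)) + (69 - 88)*93 = (-32382 + (-10 + 972**2)) - 19*93 = (-32382 + (-10 + 944784)) - 1767 = (-32382 + 944774) - 1767 = 912392 - 1767 = 910625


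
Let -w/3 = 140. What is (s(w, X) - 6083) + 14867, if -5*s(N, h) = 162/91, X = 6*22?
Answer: 3996558/455 ≈ 8783.6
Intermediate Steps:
w = -420 (w = -3*140 = -420)
X = 132
s(N, h) = -162/455 (s(N, h) = -162/(5*91) = -⅕*162/91 = -162/455)
(s(w, X) - 6083) + 14867 = (-162/455 - 6083) + 14867 = -2767927/455 + 14867 = 3996558/455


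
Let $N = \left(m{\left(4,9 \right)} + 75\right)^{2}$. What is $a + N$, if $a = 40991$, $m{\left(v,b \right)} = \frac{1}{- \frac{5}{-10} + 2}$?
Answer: $\frac{1166904}{25} \approx 46676.0$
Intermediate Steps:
$m{\left(v,b \right)} = \frac{2}{5}$ ($m{\left(v,b \right)} = \frac{1}{\left(-5\right) \left(- \frac{1}{10}\right) + 2} = \frac{1}{\frac{1}{2} + 2} = \frac{1}{\frac{5}{2}} = \frac{2}{5}$)
$N = \frac{142129}{25}$ ($N = \left(\frac{2}{5} + 75\right)^{2} = \left(\frac{377}{5}\right)^{2} = \frac{142129}{25} \approx 5685.2$)
$a + N = 40991 + \frac{142129}{25} = \frac{1166904}{25}$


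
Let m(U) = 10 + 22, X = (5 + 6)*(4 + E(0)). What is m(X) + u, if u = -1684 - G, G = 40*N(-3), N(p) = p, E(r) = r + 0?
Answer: -1532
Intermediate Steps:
E(r) = r
G = -120 (G = 40*(-3) = -120)
X = 44 (X = (5 + 6)*(4 + 0) = 11*4 = 44)
u = -1564 (u = -1684 - 1*(-120) = -1684 + 120 = -1564)
m(U) = 32
m(X) + u = 32 - 1564 = -1532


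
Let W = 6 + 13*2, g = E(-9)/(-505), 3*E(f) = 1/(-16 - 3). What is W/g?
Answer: 921120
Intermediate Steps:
E(f) = -1/57 (E(f) = 1/(3*(-16 - 3)) = (⅓)/(-19) = (⅓)*(-1/19) = -1/57)
g = 1/28785 (g = -1/57/(-505) = -1/57*(-1/505) = 1/28785 ≈ 3.4740e-5)
W = 32 (W = 6 + 26 = 32)
W/g = 32/(1/28785) = 32*28785 = 921120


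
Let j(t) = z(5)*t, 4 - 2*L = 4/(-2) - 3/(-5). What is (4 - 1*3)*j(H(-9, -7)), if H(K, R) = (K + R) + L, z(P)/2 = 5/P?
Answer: -133/5 ≈ -26.600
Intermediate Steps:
z(P) = 10/P (z(P) = 2*(5/P) = 10/P)
L = 27/10 (L = 2 - (4/(-2) - 3/(-5))/2 = 2 - (4*(-½) - 3*(-⅕))/2 = 2 - (-2 + ⅗)/2 = 2 - ½*(-7/5) = 2 + 7/10 = 27/10 ≈ 2.7000)
H(K, R) = 27/10 + K + R (H(K, R) = (K + R) + 27/10 = 27/10 + K + R)
j(t) = 2*t (j(t) = (10/5)*t = (10*(⅕))*t = 2*t)
(4 - 1*3)*j(H(-9, -7)) = (4 - 1*3)*(2*(27/10 - 9 - 7)) = (4 - 3)*(2*(-133/10)) = 1*(-133/5) = -133/5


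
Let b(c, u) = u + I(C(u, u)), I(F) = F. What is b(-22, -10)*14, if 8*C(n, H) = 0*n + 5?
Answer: -525/4 ≈ -131.25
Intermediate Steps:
C(n, H) = 5/8 (C(n, H) = (0*n + 5)/8 = (0 + 5)/8 = (1/8)*5 = 5/8)
b(c, u) = 5/8 + u (b(c, u) = u + 5/8 = 5/8 + u)
b(-22, -10)*14 = (5/8 - 10)*14 = -75/8*14 = -525/4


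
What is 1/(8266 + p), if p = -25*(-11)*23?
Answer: 1/14591 ≈ 6.8535e-5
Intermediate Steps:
p = 6325 (p = 275*23 = 6325)
1/(8266 + p) = 1/(8266 + 6325) = 1/14591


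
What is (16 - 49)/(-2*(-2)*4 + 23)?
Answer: -11/13 ≈ -0.84615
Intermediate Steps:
(16 - 49)/(-2*(-2)*4 + 23) = -33/(4*4 + 23) = -33/(16 + 23) = -33/39 = (1/39)*(-33) = -11/13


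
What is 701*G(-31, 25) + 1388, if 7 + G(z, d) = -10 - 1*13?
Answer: -19642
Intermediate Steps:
G(z, d) = -30 (G(z, d) = -7 + (-10 - 1*13) = -7 + (-10 - 13) = -7 - 23 = -30)
701*G(-31, 25) + 1388 = 701*(-30) + 1388 = -21030 + 1388 = -19642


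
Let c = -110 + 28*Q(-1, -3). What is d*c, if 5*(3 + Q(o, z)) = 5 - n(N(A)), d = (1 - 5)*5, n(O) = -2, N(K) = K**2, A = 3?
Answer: 3096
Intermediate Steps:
d = -20 (d = -4*5 = -20)
Q(o, z) = -8/5 (Q(o, z) = -3 + (5 - 1*(-2))/5 = -3 + (5 + 2)/5 = -3 + (1/5)*7 = -3 + 7/5 = -8/5)
c = -774/5 (c = -110 + 28*(-8/5) = -110 - 224/5 = -774/5 ≈ -154.80)
d*c = -20*(-774/5) = 3096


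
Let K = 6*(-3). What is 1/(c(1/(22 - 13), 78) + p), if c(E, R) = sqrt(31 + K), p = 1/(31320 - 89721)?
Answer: 58401/44338798412 + 3410676801*sqrt(13)/44338798412 ≈ 0.27735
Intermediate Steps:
p = -1/58401 (p = 1/(-58401) = -1/58401 ≈ -1.7123e-5)
K = -18
c(E, R) = sqrt(13) (c(E, R) = sqrt(31 - 18) = sqrt(13))
1/(c(1/(22 - 13), 78) + p) = 1/(sqrt(13) - 1/58401) = 1/(-1/58401 + sqrt(13))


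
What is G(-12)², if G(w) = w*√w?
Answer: -1728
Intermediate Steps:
G(w) = w^(3/2)
G(-12)² = ((-12)^(3/2))² = (-24*I*√3)² = -1728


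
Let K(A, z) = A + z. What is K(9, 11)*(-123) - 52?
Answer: -2512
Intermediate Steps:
K(9, 11)*(-123) - 52 = (9 + 11)*(-123) - 52 = 20*(-123) - 52 = -2460 - 52 = -2512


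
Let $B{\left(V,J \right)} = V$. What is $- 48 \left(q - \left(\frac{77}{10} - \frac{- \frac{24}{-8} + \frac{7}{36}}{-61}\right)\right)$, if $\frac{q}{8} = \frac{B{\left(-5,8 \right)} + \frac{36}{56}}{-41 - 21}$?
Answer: $\frac{68526788}{198555} \approx 345.13$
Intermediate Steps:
$q = \frac{122}{217}$ ($q = 8 \frac{-5 + \frac{36}{56}}{-41 - 21} = 8 \frac{-5 + 36 \cdot \frac{1}{56}}{-62} = 8 \left(-5 + \frac{9}{14}\right) \left(- \frac{1}{62}\right) = 8 \left(\left(- \frac{61}{14}\right) \left(- \frac{1}{62}\right)\right) = 8 \cdot \frac{61}{868} = \frac{122}{217} \approx 0.56221$)
$- 48 \left(q - \left(\frac{77}{10} - \frac{- \frac{24}{-8} + \frac{7}{36}}{-61}\right)\right) = - 48 \left(\frac{122}{217} - \left(\frac{77}{10} - \frac{- \frac{24}{-8} + \frac{7}{36}}{-61}\right)\right) = - 48 \left(\frac{122}{217} - \left(\frac{77}{10} - \left(\left(-24\right) \left(- \frac{1}{8}\right) + 7 \cdot \frac{1}{36}\right) \left(- \frac{1}{61}\right)\right)\right) = - 48 \left(\frac{122}{217} - \left(\frac{77}{10} - \left(3 + \frac{7}{36}\right) \left(- \frac{1}{61}\right)\right)\right) = - 48 \left(\frac{122}{217} + \left(\frac{115}{36} \left(- \frac{1}{61}\right) - \frac{77}{10}\right)\right) = - 48 \left(\frac{122}{217} - \frac{85121}{10980}\right) = \left(-48\right) \left(- \frac{17131697}{2382660}\right) = \frac{68526788}{198555}$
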